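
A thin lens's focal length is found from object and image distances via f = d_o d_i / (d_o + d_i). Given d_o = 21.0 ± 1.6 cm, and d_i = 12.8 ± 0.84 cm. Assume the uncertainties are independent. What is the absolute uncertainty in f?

0.397 cm

∂f/∂d_o = (d_i/(d_o+d_i))² = 0.143;  ∂f/∂d_i = (d_o/(d_o+d_i))² = 0.386
δf = √((∂f/∂d_o · δd_o)² + (∂f/∂d_i · δd_i)²) = √(0.0527 + 0.105) = 0.397 cm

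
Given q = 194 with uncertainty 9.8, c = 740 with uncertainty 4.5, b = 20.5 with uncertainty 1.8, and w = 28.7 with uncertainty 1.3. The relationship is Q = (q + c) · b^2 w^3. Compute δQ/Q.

0.222

Let u = q + c = 934. δu = √(δq² + δc²) = √(96.0 + 20.2) = 10.8, so δu/u = 0.0115.
Q is then a monomial in u, b, w:
δQ/Q = √((δu/u)² + (2·δb/b)² + (3·δw/w)²) = √(0.000133 + 0.0308 + 0.0185) = 0.222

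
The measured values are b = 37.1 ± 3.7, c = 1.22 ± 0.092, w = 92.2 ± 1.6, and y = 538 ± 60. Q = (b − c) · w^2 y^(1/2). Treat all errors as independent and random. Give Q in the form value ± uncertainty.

Let u = b − c = 35.9. δu = √(δb² + δc²) = √(13.7 + 0.00846) = 3.70, so δu/u = 0.103.
Q is then a monomial in u, w, y:
δQ/Q = √((δu/u)² + (2·δw/w)² + (½·δy/y)²) = √(0.0106 + 0.00120 + 0.00311) = 0.122
Q = 7.07e+06, so δQ = 0.122 × 7.07e+06 = 8.65e+05.

(7.07 ± 0.865) × 10^6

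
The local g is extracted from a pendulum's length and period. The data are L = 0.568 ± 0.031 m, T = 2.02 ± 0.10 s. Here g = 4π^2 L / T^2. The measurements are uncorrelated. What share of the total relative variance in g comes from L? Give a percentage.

23.3%

(δg/g)² = (1·δL/L)² + (-2·δT/T)²
  L term: (1×0.0546)² = 0.00298
  T term: (-2×0.0495)² = 0.00980
Total = 0.0128. Share from L = 0.00298/0.0128 = 0.233.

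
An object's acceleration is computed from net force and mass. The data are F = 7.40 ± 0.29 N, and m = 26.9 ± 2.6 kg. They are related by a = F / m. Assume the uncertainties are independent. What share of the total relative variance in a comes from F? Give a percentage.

14.1%

(δa/a)² = (1·δF/F)² + (-1·δm/m)²
  F term: (1×0.0392)² = 0.00154
  m term: (-1×0.0967)² = 0.00934
Total = 0.0109. Share from F = 0.00154/0.0109 = 0.141.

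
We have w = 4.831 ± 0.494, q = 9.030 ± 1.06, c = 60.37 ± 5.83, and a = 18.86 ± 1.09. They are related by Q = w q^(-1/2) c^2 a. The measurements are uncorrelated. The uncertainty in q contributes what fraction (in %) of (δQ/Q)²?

6.32%

(δQ/Q)² = (1·δw/w)² + (−½·δq/q)² + (2·δc/c)² + (1·δa/a)²
  w term: (1×0.102)² = 0.0105
  q term: (-0.5×0.117)² = 0.00344
  c term: (2×0.0966)² = 0.0373
  a term: (1×0.0578)² = 0.00334
Total = 0.0545. Share from q = 0.00344/0.0545 = 0.0632.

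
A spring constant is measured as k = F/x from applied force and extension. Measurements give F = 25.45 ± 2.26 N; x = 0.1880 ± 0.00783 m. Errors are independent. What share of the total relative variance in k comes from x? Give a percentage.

(δk/k)² = (1·δF/F)² + (-1·δx/x)²
  F term: (1×0.0888)² = 0.00789
  x term: (-1×0.0416)² = 0.00173
Total = 0.00962. Share from x = 0.00173/0.00962 = 0.180.

18.0%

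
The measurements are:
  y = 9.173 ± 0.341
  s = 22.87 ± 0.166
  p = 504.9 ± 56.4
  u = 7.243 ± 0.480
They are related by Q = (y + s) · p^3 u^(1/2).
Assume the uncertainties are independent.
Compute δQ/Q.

0.337

Let w = y + s = 32.04. δw = √(δy² + δs²) = √(0.116 + 0.0276) = 0.379, so δw/w = 0.0118.
Q is then a monomial in w, p, u:
δQ/Q = √((δw/w)² + (3·δp/p)² + (½·δu/u)²) = √(0.000140 + 0.112 + 0.00110) = 0.337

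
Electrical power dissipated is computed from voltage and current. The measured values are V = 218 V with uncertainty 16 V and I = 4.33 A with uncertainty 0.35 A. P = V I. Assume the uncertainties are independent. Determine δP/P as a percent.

Each factor contributes (exponent × relative error)² to (δP/P)²:
  (1·δV/V)² = (1×0.0734)² = 0.00539;  (1·δI/I)² = (1×0.0808)² = 0.00653
δP/P = √(0.0119) = 0.109

10.9%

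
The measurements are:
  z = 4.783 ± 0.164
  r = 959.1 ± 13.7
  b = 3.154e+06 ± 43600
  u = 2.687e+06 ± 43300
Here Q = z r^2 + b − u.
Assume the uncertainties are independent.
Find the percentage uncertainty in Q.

Let p = z·r^2 = 4.4e+06. δp/p = √((1·δz/z)² + (2·δr/r)²) = √(0.00118 + 0.000816) = 0.0446, so δp = 1.96e+05.
Q = p + b − u: δQ = √(δp² + δb² + δu²) = √(3.86e+10 + 1.9e+09 + 1.87e+09) = 2.06e+05
Q = 4.867e+06, so δQ/Q = 2.06e+05/4.867e+06 = 0.0423.

4.23%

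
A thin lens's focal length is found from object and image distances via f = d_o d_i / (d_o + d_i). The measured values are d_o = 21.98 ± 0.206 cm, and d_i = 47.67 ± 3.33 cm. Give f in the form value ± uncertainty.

∂f/∂d_o = (d_i/(d_o+d_i))² = 0.468;  ∂f/∂d_i = (d_o/(d_o+d_i))² = 0.0996
δf = √((∂f/∂d_o · δd_o)² + (∂f/∂d_i · δd_i)²) = √(0.00931 + 0.110) = 0.345 cm
f = 15.04 cm.

15.04 ± 0.345 cm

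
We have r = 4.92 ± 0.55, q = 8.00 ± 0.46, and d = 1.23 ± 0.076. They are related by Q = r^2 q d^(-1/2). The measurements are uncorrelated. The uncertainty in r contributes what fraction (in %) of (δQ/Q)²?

92.1%

(δQ/Q)² = (2·δr/r)² + (1·δq/q)² + (−½·δd/d)²
  r term: (2×0.112)² = 0.0500
  q term: (1×0.0575)² = 0.00331
  d term: (-0.5×0.0618)² = 0.000954
Total = 0.0542. Share from r = 0.0500/0.0542 = 0.921.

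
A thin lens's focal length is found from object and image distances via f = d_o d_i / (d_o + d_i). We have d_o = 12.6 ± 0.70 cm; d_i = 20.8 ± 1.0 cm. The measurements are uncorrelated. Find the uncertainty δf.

∂f/∂d_o = (d_i/(d_o+d_i))² = 0.388;  ∂f/∂d_i = (d_o/(d_o+d_i))² = 0.142
δf = √((∂f/∂d_o · δd_o)² + (∂f/∂d_i · δd_i)²) = √(0.0737 + 0.0203) = 0.307 cm

0.307 cm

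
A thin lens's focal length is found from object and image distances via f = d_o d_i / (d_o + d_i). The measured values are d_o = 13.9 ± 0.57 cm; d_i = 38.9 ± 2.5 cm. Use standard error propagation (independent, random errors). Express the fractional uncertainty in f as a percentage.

3.46%

∂f/∂d_o = (d_i/(d_o+d_i))² = 0.543;  ∂f/∂d_i = (d_o/(d_o+d_i))² = 0.0693
δf = √((∂f/∂d_o · δd_o)² + (∂f/∂d_i · δd_i)²) = √(0.0957 + 0.0300) = 0.355 cm
f = 10.2 cm, so δf/f = 0.355/10.2 = 0.0346.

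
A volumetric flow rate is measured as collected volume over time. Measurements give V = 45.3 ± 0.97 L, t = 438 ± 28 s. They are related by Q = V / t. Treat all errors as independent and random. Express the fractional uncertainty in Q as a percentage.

6.74%

Products/powers → add relative errors in quadrature, weighted by exponent:
  (1·δV/V)² = (1×0.0214)² = 0.000459;  (-1·δt/t)² = (-1×0.0639)² = 0.00409
δQ/Q = √(0.00455) = 0.0674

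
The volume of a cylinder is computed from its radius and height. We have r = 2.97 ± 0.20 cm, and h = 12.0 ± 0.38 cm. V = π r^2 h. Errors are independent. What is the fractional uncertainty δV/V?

0.138

Each factor contributes (exponent × relative error)² to (δV/V)²:
  (2·δr/r)² = (2×0.0673)² = 0.0181;  (1·δh/h)² = (1×0.0317)² = 0.00100
δV/V = √(0.0191) = 0.138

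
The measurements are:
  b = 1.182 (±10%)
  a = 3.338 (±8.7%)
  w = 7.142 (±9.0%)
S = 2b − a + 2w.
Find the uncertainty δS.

1.34

Each term contributes (cᵢ δxᵢ)² to (δS)²:
  (2·δb)² = 0.0559;  (δa)² = 0.0843;  (2·δw)² = 1.65
δS = √(1.79) = 1.34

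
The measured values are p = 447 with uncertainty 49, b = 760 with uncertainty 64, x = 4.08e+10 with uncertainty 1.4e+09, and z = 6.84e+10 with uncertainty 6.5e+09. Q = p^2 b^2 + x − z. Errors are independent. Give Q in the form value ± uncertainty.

(8.78 ± 3.26) × 10^10

Let w = p^2·b^2 = 1.15e+11. δw/w = √((2·δp/p)² + (2·δb/b)²) = √(0.0481 + 0.0284) = 0.276, so δw = 3.19e+10.
Q = w + x − z: δQ = √(δw² + δx² + δz²) = √(1.02e+21 + 1.96e+18 + 4.22e+19) = 3.26e+10
Q = 8.78e+10.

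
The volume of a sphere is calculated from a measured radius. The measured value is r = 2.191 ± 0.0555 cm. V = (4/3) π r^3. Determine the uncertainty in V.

Products/powers → add relative errors in quadrature, weighted by exponent:
  (3·δr/r)² = (3×0.0253)² = 0.00577
δV/V = √(0.00577) = 0.0760
V = 44.06 cm^3, so δV = 0.0760 × 44.06 = 3.35 cm^3.

3.35 cm^3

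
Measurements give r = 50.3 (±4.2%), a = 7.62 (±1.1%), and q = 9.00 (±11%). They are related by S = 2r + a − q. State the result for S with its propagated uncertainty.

Sums and differences: (δS)² = Σ (cᵢ δxᵢ)².
  (2·δr)² = 17.9;  (δa)² = 0.00703;  (δq)² = 0.980
δS = √(18.8) = 4.34
S = 99.2.

99.2 ± 4.34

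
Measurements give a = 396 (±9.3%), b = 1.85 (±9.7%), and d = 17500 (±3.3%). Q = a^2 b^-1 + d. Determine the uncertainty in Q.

17800

Let p = a^2·b^-1 = 84800. δp/p = √((2·δa/a)² + (-1·δb/b)²) = √(0.0346 + 0.00941) = 0.210, so δp = 17800.
Q = p + d: δQ = √(δp² + δd²) = √(3.16e+08 + 3.34e+05) = 17800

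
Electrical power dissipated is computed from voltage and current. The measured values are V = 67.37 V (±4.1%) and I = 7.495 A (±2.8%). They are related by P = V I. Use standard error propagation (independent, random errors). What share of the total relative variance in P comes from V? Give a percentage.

68.2%

(δP/P)² = (1·δV/V)² + (1·δI/I)²
  V term: (1×0.0410)² = 0.00168
  I term: (1×0.0280)² = 0.000784
Total = 0.00246. Share from V = 0.00168/0.00246 = 0.682.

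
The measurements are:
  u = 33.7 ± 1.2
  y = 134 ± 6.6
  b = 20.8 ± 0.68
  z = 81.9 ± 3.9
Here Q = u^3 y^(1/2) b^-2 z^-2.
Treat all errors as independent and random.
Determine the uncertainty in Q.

0.0243

Each factor contributes (exponent × relative error)² to (δQ/Q)²:
  (3·δu/u)² = (3×0.0356)² = 0.0114;  (½·δy/y)² = (0.5×0.0493)² = 0.000606;  (-2·δb/b)² = (-2×0.0327)² = 0.00428;  (-2·δz/z)² = (-2×0.0476)² = 0.00907
δQ/Q = √(0.0254) = 0.159
Q = 0.153, so δQ = 0.159 × 0.153 = 0.0243.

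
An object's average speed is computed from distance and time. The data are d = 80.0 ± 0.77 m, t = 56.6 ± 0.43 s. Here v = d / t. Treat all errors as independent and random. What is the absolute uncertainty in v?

Relative error in a monomial: (δv/v)² = Σ (nᵢ · δxᵢ/xᵢ)².
  (1·δd/d)² = (1×0.00962)² = 9.26e-05;  (-1·δt/t)² = (-1×0.00760)² = 5.77e-05
δv/v = √(0.000150) = 0.0123
v = 1.41 m/s, so δv = 0.0123 × 1.41 = 0.0173 m/s.

0.0173 m/s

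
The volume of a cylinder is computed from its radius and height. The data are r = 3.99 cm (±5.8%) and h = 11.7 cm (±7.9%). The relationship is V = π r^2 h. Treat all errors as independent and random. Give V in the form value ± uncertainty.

585 ± 82.1 cm^3

V is a product of powers, so relative uncertainties combine in quadrature:
  (2·δr/r)² = (2×0.0580)² = 0.0135;  (1·δh/h)² = (1×0.0790)² = 0.00624
δV/V = √(0.0197) = 0.140
V = 585 cm^3, so δV = 0.140 × 585 = 82.1 cm^3.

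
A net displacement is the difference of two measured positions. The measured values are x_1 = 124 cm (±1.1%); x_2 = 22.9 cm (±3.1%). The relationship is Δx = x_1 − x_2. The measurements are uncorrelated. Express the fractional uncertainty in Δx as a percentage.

1.52%

Sums and differences: (δΔx)² = Σ (cᵢ δxᵢ)².
  (δx_1)² = 1.86;  (δx_2)² = 0.504
δΔx = √(2.36) = 1.54 cm
Δx = 101 cm, so δΔx/Δx = 1.54/101 = 0.0152.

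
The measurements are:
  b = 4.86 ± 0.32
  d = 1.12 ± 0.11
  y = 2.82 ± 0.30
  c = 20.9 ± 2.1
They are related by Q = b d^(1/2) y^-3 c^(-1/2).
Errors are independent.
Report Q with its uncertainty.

0.0502 ± 0.0167

Each factor contributes (exponent × relative error)² to (δQ/Q)²:
  (1·δb/b)² = (1×0.0658)² = 0.00434;  (½·δd/d)² = (0.5×0.0982)² = 0.00241;  (-3·δy/y)² = (-3×0.106)² = 0.102;  (−½·δc/c)² = (-0.5×0.100)² = 0.00252
δQ/Q = √(0.111) = 0.333
Q = 0.0502, so δQ = 0.333 × 0.0502 = 0.0167.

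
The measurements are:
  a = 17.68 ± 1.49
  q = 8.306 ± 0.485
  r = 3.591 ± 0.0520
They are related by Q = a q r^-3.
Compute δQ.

For a monomial Q ∝ a, q, r^-3, fractional errors add in quadrature:
  (1·δa/a)² = (1×0.0843)² = 0.00710;  (1·δq/q)² = (1×0.0584)² = 0.00341;  (-3·δr/r)² = (-3×0.0145)² = 0.00189
δQ/Q = √(0.0124) = 0.111
Q = 3.171, so δQ = 0.111 × 3.171 = 0.353.

0.353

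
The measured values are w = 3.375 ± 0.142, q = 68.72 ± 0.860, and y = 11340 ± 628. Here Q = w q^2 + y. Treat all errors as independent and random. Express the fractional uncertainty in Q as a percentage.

3.67%

Let p = w·q^2 = 15940. δp/p = √((1·δw/w)² + (2·δq/q)²) = √(0.00177 + 0.000626) = 0.0490, so δp = 780.
Q = p + y: δQ = √(δp² + δy²) = √(6.09e+05 + 3.94e+05) = 1000
Q = 27280, so δQ/Q = 1000/27280 = 0.0367.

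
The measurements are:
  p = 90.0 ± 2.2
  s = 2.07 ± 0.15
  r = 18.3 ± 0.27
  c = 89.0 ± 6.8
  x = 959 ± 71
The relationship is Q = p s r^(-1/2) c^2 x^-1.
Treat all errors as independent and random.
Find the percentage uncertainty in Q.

18.6%

Products/powers → add relative errors in quadrature, weighted by exponent:
  (1·δp/p)² = (1×0.0244)² = 0.000598;  (1·δs/s)² = (1×0.0725)² = 0.00525;  (−½·δr/r)² = (-0.5×0.0148)² = 5.44e-05;  (2·δc/c)² = (2×0.0764)² = 0.0234;  (-1·δx/x)² = (-1×0.0740)² = 0.00548
δQ/Q = √(0.0347) = 0.186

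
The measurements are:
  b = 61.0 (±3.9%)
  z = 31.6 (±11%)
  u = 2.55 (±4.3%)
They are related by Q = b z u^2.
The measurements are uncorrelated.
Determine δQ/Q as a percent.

14.5%

Each factor contributes (exponent × relative error)² to (δQ/Q)²:
  (1·δb/b)² = (1×0.0390)² = 0.00152;  (1·δz/z)² = (1×0.110)² = 0.0121;  (2·δu/u)² = (2×0.0430)² = 0.00740
δQ/Q = √(0.0210) = 0.145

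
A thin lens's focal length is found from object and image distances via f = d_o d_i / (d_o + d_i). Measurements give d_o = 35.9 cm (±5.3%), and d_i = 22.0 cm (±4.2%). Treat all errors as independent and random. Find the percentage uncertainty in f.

3.29%

∂f/∂d_o = (d_i/(d_o+d_i))² = 0.144;  ∂f/∂d_i = (d_o/(d_o+d_i))² = 0.384
δf = √((∂f/∂d_o · δd_o)² + (∂f/∂d_i · δd_i)²) = √(0.0755 + 0.126) = 0.449 cm
f = 13.6 cm, so δf/f = 0.449/13.6 = 0.0329.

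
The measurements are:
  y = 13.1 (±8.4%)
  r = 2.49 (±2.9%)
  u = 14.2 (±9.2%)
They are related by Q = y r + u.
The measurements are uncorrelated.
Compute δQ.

Let p = y·r = 32.6. δp/p = √((1·δy/y)² + (1·δr/r)²) = √(0.00706 + 0.000841) = 0.0889, so δp = 2.90.
Q = p + u: δQ = √(δp² + δu²) = √(8.40 + 1.71) = 3.18

3.18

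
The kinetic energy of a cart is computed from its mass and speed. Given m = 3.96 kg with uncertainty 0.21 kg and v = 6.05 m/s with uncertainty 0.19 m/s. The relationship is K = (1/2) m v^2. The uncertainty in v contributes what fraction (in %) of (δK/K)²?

(δK/K)² = (1·δm/m)² + (2·δv/v)²
  m term: (1×0.0530)² = 0.00281
  v term: (2×0.0314)² = 0.00395
Total = 0.00676. Share from v = 0.00395/0.00676 = 0.584.

58.4%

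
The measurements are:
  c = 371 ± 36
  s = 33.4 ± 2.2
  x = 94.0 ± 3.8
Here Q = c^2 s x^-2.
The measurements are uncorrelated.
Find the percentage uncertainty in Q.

22.0%

Products/powers → add relative errors in quadrature, weighted by exponent:
  (2·δc/c)² = (2×0.0970)² = 0.0377;  (1·δs/s)² = (1×0.0659)² = 0.00434;  (-2·δx/x)² = (-2×0.0404)² = 0.00654
δQ/Q = √(0.0485) = 0.220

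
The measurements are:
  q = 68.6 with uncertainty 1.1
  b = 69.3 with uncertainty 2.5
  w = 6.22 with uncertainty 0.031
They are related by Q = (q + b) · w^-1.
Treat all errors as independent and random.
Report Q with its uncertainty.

Let u = q + b = 138. δu = √(δq² + δb²) = √(1.21 + 6.25) = 2.73, so δu/u = 0.0198.
Q is then a monomial in u, w:
δQ/Q = √((δu/u)² + (-1·δw/w)²) = √(0.000392 + 2.48e-05) = 0.0204
Q = 22.2, so δQ = 0.0204 × 22.2 = 0.453.

22.2 ± 0.453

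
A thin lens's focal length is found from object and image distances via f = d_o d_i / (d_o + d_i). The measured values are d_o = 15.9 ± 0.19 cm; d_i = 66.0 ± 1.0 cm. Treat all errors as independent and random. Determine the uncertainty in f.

∂f/∂d_o = (d_i/(d_o+d_i))² = 0.649;  ∂f/∂d_i = (d_o/(d_o+d_i))² = 0.0377
δf = √((∂f/∂d_o · δd_o)² + (∂f/∂d_i · δd_i)²) = √(0.0152 + 0.00142) = 0.129 cm

0.129 cm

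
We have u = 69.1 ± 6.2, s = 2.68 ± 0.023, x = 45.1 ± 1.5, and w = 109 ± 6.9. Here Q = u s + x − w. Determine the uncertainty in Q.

18.1

Let p = u·s = 185. δp/p = √((1·δu/u)² + (1·δs/s)²) = √(0.00805 + 7.37e-05) = 0.0901, so δp = 16.7.
Q = p + x − w: δQ = √(δp² + δx² + δw²) = √(279 + 2.25 + 47.6) = 18.1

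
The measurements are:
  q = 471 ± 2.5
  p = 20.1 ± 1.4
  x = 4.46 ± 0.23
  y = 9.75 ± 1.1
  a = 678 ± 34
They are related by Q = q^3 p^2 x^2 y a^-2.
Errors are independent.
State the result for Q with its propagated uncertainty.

(1.78 ± 0.410) × 10^7

Products/powers → add relative errors in quadrature, weighted by exponent:
  (3·δq/q)² = (3×0.00531)² = 0.000254;  (2·δp/p)² = (2×0.0697)² = 0.0194;  (2·δx/x)² = (2×0.0516)² = 0.0106;  (1·δy/y)² = (1×0.113)² = 0.0127;  (-2·δa/a)² = (-2×0.0501)² = 0.0101
δQ/Q = √(0.0531) = 0.230
Q = 1.78e+07, so δQ = 0.230 × 1.78e+07 = 4.1e+06.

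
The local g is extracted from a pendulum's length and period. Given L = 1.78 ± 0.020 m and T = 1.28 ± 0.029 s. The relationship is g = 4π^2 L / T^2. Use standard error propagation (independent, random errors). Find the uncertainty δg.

Products/powers → add relative errors in quadrature, weighted by exponent:
  (1·δL/L)² = (1×0.0112)² = 0.000126;  (-2·δT/T)² = (-2×0.0227)² = 0.00205
δg/g = √(0.00218) = 0.0467
g = 42.9 m/s^2, so δg = 0.0467 × 42.9 = 2.00 m/s^2.

2.00 m/s^2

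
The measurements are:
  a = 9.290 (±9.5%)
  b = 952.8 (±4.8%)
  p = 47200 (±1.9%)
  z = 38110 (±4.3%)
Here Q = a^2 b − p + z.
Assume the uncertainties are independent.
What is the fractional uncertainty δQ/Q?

Let w = a^2·b = 82230. δw/w = √((2·δa/a)² + (1·δb/b)²) = √(0.0361 + 0.00230) = 0.196, so δw = 16100.
Q = w − p + z: δQ = √(δw² + δp² + δz²) = √(2.6e+08 + 8.04e+05 + 2.69e+06) = 16200
Q = 73140, so δQ/Q = 16200/73140 = 0.222.

0.222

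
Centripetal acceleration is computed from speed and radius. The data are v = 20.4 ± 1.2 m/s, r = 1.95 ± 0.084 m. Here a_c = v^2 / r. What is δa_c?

26.7 m/s^2

Each factor contributes (exponent × relative error)² to (δa_c/a_c)²:
  (2·δv/v)² = (2×0.0588)² = 0.0138;  (-1·δr/r)² = (-1×0.0431)² = 0.00186
δa_c/a_c = √(0.0157) = 0.125
a_c = 213 m/s^2, so δa_c = 0.125 × 213 = 26.7 m/s^2.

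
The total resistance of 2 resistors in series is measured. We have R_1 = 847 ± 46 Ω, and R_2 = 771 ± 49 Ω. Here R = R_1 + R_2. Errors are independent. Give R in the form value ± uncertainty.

1620 ± 67.2 Ω

Absolute uncertainties add in quadrature for a linear combination:
  (δR_1)² = 2120;  (δR_2)² = 2400
δR = √(4520) = 67.2 Ω
R = 1620 Ω.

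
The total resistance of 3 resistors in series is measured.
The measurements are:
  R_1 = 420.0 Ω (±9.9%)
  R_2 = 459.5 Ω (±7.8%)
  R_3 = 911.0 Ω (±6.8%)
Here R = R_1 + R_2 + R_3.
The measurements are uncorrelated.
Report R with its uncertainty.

Each term contributes (cᵢ δxᵢ)² to (δR)²:
  (δR_1)² = 1730;  (δR_2)² = 1280;  (δR_3)² = 3840
δR = √(6850) = 82.8 Ω
R = 1790 Ω.

1790 ± 82.8 Ω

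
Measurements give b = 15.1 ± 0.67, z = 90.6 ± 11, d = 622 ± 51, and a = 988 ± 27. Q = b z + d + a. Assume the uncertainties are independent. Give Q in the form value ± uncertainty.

Let p = b·z = 1370. δp/p = √((1·δb/b)² + (1·δz/z)²) = √(0.00197 + 0.0147) = 0.129, so δp = 177.
Q = p + d + a: δQ = √(δp² + δd² + δa²) = √(31300 + 2600 + 729) = 186
Q = 2980.

2980 ± 186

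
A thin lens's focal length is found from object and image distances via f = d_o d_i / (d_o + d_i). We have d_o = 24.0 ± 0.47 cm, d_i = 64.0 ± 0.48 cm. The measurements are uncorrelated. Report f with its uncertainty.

17.5 ± 0.251 cm

∂f/∂d_o = (d_i/(d_o+d_i))² = 0.529;  ∂f/∂d_i = (d_o/(d_o+d_i))² = 0.0744
δf = √((∂f/∂d_o · δd_o)² + (∂f/∂d_i · δd_i)²) = √(0.0618 + 0.00127) = 0.251 cm
f = 17.5 cm.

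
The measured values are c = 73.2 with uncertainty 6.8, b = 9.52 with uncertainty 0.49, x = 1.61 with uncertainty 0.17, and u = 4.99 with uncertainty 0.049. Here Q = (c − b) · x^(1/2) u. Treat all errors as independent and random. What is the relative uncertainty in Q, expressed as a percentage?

Let w = c − b = 63.7. δw = √(δc² + δb²) = √(46.2 + 0.240) = 6.82, so δw/w = 0.107.
Q is then a monomial in w, x, u:
δQ/Q = √((δw/w)² + (½·δx/x)² + (1·δu/u)²) = √(0.0115 + 0.00279 + 9.64e-05) = 0.120

12.0%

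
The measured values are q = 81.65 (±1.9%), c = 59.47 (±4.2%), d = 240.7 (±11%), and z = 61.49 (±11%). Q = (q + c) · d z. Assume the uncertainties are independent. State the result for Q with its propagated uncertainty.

Let u = q + c = 141.1. δu = √(δq² + δc²) = √(2.41 + 6.24) = 2.94, so δu/u = 0.0208.
Q is then a monomial in u, d, z:
δQ/Q = √((δu/u)² + (1·δd/d)² + (1·δz/z)²) = √(0.000434 + 0.0121 + 0.0121) = 0.157
Q = 2.089e+06, so δQ = 0.157 × 2.089e+06 = 3.28e+05.

(2.089 ± 0.328) × 10^6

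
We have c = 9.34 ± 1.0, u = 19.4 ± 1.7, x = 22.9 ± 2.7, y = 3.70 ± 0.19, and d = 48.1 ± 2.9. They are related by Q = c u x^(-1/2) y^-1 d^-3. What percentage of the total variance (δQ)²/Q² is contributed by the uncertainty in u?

13.2%

(δQ/Q)² = (1·δc/c)² + (1·δu/u)² + (−½·δx/x)² + (-1·δy/y)² + (-3·δd/d)²
  c term: (1×0.107)² = 0.0115
  u term: (1×0.0876)² = 0.00768
  x term: (-0.5×0.118)² = 0.00348
  y term: (-1×0.0514)² = 0.00264
  d term: (-3×0.0603)² = 0.0327
Total = 0.0580. Share from u = 0.00768/0.0580 = 0.132.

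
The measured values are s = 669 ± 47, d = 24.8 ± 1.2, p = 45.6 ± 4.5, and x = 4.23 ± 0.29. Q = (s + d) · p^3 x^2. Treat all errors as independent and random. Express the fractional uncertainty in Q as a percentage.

33.3%

Let u = s + d = 694. δu = √(δs² + δd²) = √(2210 + 1.44) = 47.0, so δu/u = 0.0678.
Q is then a monomial in u, p, x:
δQ/Q = √((δu/u)² + (3·δp/p)² + (2·δx/x)²) = √(0.00459 + 0.0876 + 0.0188) = 0.333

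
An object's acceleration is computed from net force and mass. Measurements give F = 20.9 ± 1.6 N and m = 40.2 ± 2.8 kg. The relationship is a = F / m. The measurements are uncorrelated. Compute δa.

Products/powers → add relative errors in quadrature, weighted by exponent:
  (1·δF/F)² = (1×0.0766)² = 0.00586;  (-1·δm/m)² = (-1×0.0697)² = 0.00485
δa/a = √(0.0107) = 0.103
a = 0.520 m/s^2, so δa = 0.103 × 0.520 = 0.0538 m/s^2.

0.0538 m/s^2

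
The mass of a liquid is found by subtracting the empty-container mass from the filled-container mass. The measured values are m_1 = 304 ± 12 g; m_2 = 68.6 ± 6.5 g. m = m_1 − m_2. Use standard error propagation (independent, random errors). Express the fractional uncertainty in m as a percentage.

5.80%

m is a linear combination, so absolute uncertainties add in quadrature:
  (δm_1)² = 144;  (δm_2)² = 42.2
δm = √(186) = 13.6 g
m = 235 g, so δm/m = 13.6/235 = 0.0580.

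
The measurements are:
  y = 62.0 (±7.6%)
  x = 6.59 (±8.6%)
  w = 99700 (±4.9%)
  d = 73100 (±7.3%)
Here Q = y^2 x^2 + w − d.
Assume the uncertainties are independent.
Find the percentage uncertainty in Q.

20.1%

Let p = y^2·x^2 = 1.67e+05. δp/p = √((2·δy/y)² + (2·δx/x)²) = √(0.0231 + 0.0296) = 0.230, so δp = 38300.
Q = p + w − d: δQ = √(δp² + δw² + δd²) = √(1.47e+09 + 2.39e+07 + 2.85e+07) = 39000
Q = 1.94e+05, so δQ/Q = 39000/1.94e+05 = 0.201.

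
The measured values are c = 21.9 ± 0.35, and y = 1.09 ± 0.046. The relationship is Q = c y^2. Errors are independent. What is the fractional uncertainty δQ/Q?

0.0859

Q is a product of powers, so relative uncertainties combine in quadrature:
  (1·δc/c)² = (1×0.0160)² = 0.000255;  (2·δy/y)² = (2×0.0422)² = 0.00712
δQ/Q = √(0.00738) = 0.0859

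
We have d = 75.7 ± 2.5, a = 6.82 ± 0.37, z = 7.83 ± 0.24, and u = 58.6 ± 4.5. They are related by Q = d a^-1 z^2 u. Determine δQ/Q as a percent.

11.7%

Since Q is a product/quotient, work with relative uncertainties:
  (1·δd/d)² = (1×0.0330)² = 0.00109;  (-1·δa/a)² = (-1×0.0543)² = 0.00294;  (2·δz/z)² = (2×0.0307)² = 0.00376;  (1·δu/u)² = (1×0.0768)² = 0.00590
δQ/Q = √(0.0137) = 0.117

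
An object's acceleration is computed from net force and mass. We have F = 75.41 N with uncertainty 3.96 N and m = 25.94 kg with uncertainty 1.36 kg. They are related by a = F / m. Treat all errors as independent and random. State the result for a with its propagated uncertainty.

For a monomial a ∝ F, m^-1, fractional errors add in quadrature:
  (1·δF/F)² = (1×0.0525)² = 0.00276;  (-1·δm/m)² = (-1×0.0524)² = 0.00275
δa/a = √(0.00551) = 0.0742
a = 2.907 m/s^2, so δa = 0.0742 × 2.907 = 0.216 m/s^2.

2.907 ± 0.216 m/s^2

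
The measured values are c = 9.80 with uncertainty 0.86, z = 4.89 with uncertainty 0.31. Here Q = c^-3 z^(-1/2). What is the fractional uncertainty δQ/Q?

For a monomial Q ∝ c^-3, z^(-1/2), fractional errors add in quadrature:
  (-3·δc/c)² = (-3×0.0878)² = 0.0693;  (−½·δz/z)² = (-0.5×0.0634)² = 0.00100
δQ/Q = √(0.0703) = 0.265

0.265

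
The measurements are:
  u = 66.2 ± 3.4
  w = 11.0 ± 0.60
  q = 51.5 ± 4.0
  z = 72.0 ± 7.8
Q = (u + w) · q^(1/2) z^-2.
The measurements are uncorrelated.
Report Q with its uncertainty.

Let h = u + w = 77.2. δh = √(δu² + δw²) = √(11.6 + 0.360) = 3.45, so δh/h = 0.0447.
Q is then a monomial in h, q, z:
δQ/Q = √((δh/h)² + (½·δq/q)² + (-2·δz/z)²) = √(0.00200 + 0.00151 + 0.0469) = 0.225
Q = 0.107, so δQ = 0.225 × 0.107 = 0.0240.

0.107 ± 0.0240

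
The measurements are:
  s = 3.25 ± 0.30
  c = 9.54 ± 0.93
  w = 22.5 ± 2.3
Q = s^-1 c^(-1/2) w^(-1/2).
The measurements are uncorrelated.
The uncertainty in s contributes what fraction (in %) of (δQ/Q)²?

(δQ/Q)² = (-1·δs/s)² + (−½·δc/c)² + (−½·δw/w)²
  s term: (-1×0.0923)² = 0.00852
  c term: (-0.5×0.0975)² = 0.00238
  w term: (-0.5×0.102)² = 0.00261
Total = 0.0135. Share from s = 0.00852/0.0135 = 0.631.

63.1%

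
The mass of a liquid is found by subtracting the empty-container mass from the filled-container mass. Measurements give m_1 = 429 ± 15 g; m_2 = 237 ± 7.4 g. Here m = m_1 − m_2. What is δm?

Each term contributes (cᵢ δxᵢ)² to (δm)²:
  (δm_1)² = 225;  (δm_2)² = 54.8
δm = √(280) = 16.7 g

16.7 g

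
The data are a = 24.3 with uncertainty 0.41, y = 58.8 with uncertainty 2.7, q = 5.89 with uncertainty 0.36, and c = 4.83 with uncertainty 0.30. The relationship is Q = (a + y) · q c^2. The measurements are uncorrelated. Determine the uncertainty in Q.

Let u = a + y = 83.1. δu = √(δa² + δy²) = √(0.168 + 7.29) = 2.73, so δu/u = 0.0329.
Q is then a monomial in u, q, c:
δQ/Q = √((δu/u)² + (1·δq/q)² + (2·δc/c)²) = √(0.00108 + 0.00374 + 0.0154) = 0.142
Q = 11400, so δQ = 0.142 × 11400 = 1620.

1620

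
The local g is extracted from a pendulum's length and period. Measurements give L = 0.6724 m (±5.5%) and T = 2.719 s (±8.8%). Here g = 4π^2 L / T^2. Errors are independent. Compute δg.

0.662 m/s^2

For a monomial g ∝ L, T^-2, fractional errors add in quadrature:
  (1·δL/L)² = (1×0.0550)² = 0.00302;  (-2·δT/T)² = (-2×0.0880)² = 0.0310
δg/g = √(0.0340) = 0.184
g = 3.591 m/s^2, so δg = 0.184 × 3.591 = 0.662 m/s^2.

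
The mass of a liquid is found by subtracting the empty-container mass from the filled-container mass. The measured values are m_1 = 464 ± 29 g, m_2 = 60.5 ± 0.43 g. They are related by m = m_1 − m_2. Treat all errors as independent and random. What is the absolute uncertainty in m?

29.0 g

m is a linear combination, so absolute uncertainties add in quadrature:
  (δm_1)² = 841;  (δm_2)² = 0.185
δm = √(841) = 29.0 g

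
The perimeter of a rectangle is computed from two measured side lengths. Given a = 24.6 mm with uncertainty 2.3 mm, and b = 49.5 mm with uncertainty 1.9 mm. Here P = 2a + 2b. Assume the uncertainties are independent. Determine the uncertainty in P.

For a sum/difference, combine absolute errors in quadrature:
  (2·δa)² = 21.2;  (2·δb)² = 14.4
δP = √(35.6) = 5.97 mm

5.97 mm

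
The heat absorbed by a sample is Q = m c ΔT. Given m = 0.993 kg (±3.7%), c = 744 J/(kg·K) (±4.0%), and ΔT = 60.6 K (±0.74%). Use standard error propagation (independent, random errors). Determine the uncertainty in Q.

2460 J

For a monomial Q ∝ m, c, ΔT, fractional errors add in quadrature:
  (1·δm/m)² = (1×0.0370)² = 0.00137;  (1·δc/c)² = (1×0.0400)² = 0.00160;  (1·δΔT/ΔT)² = (1×0.00740)² = 5.48e-05
δQ/Q = √(0.00302) = 0.0550
Q = 44800 J, so δQ = 0.0550 × 44800 = 2460 J.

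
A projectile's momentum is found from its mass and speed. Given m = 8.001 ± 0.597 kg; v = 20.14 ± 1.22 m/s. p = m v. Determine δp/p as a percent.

For a monomial p ∝ m, v, fractional errors add in quadrature:
  (1·δm/m)² = (1×0.0746)² = 0.00557;  (1·δv/v)² = (1×0.0606)² = 0.00367
δp/p = √(0.00924) = 0.0961

9.61%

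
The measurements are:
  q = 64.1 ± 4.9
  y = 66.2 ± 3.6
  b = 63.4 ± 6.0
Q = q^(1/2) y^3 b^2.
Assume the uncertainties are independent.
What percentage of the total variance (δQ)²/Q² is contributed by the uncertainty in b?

56.1%

(δQ/Q)² = (½·δq/q)² + (3·δy/y)² + (2·δb/b)²
  q term: (0.5×0.0764)² = 0.00146
  y term: (3×0.0544)² = 0.0266
  b term: (2×0.0946)² = 0.0358
Total = 0.0639. Share from b = 0.0358/0.0639 = 0.561.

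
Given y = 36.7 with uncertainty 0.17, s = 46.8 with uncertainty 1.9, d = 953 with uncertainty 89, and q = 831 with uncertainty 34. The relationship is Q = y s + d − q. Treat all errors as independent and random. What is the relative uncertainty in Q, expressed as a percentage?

Let p = y·s = 1720. δp/p = √((1·δy/y)² + (1·δs/s)²) = √(2.15e-05 + 0.00165) = 0.0409, so δp = 70.2.
Q = p + d − q: δQ = √(δp² + δd² + δq²) = √(4930 + 7920 + 1160) = 118
Q = 1840, so δQ/Q = 118/1840 = 0.0643.

6.43%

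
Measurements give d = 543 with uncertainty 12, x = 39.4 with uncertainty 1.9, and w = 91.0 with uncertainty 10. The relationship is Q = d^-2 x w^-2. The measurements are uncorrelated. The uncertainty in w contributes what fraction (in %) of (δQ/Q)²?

(δQ/Q)² = (-2·δd/d)² + (1·δx/x)² + (-2·δw/w)²
  d term: (-2×0.0221)² = 0.00195
  x term: (1×0.0482)² = 0.00233
  w term: (-2×0.110)² = 0.0483
Total = 0.0526. Share from w = 0.0483/0.0526 = 0.919.

91.9%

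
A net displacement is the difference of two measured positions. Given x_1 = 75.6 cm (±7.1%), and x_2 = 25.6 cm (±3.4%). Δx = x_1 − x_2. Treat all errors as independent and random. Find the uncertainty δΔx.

5.44 cm

Each term contributes (cᵢ δxᵢ)² to (δΔx)²:
  (δx_1)² = 28.8;  (δx_2)² = 0.758
δΔx = √(29.6) = 5.44 cm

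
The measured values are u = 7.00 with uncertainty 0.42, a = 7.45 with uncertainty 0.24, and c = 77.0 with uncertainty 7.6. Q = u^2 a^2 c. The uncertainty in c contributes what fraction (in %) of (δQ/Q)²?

(δQ/Q)² = (2·δu/u)² + (2·δa/a)² + (1·δc/c)²
  u term: (2×0.0600)² = 0.0144
  a term: (2×0.0322)² = 0.00415
  c term: (1×0.0987)² = 0.00974
Total = 0.0283. Share from c = 0.00974/0.0283 = 0.344.

34.4%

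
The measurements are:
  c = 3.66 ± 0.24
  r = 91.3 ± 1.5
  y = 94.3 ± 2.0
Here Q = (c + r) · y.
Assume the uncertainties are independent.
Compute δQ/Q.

Let u = c + r = 95.0. δu = √(δc² + δr²) = √(0.0576 + 2.25) = 1.52, so δu/u = 0.0160.
Q is then a monomial in u, y:
δQ/Q = √((δu/u)² + (1·δy/y)²) = √(0.000256 + 0.000450) = 0.0266

0.0266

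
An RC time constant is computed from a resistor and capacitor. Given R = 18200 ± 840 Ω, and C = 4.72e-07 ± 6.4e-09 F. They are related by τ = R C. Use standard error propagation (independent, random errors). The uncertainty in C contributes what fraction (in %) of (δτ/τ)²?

(δτ/τ)² = (1·δR/R)² + (1·δC/C)²
  R term: (1×0.0462)² = 0.00213
  C term: (1×0.0136)² = 0.000184
Total = 0.00231. Share from C = 0.000184/0.00231 = 0.0795.

7.95%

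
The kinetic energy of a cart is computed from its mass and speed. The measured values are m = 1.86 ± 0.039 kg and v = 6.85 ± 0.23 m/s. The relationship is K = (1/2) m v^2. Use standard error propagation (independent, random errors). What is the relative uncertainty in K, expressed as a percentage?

7.04%

Since K is a product/quotient, work with relative uncertainties:
  (1·δm/m)² = (1×0.0210)² = 0.000440;  (2·δv/v)² = (2×0.0336)² = 0.00451
δK/K = √(0.00495) = 0.0704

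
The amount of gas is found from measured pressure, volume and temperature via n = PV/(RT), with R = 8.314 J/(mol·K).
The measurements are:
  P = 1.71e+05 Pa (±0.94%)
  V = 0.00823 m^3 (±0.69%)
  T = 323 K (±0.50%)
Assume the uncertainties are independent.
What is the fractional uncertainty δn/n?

Relative error in a monomial: (δn/n)² = Σ (nᵢ · δxᵢ/xᵢ)².
  (1·δP/P)² = (1×0.00940)² = 8.84e-05;  (1·δV/V)² = (1×0.00690)² = 4.76e-05;  (-1·δT/T)² = (-1×0.00500)² = 2.5e-05
δn/n = √(0.000161) = 0.0127

0.0127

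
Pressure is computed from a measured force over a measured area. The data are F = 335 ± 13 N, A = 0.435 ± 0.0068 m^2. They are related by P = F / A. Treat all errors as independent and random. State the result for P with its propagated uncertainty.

Since P is a product/quotient, work with relative uncertainties:
  (1·δF/F)² = (1×0.0388)² = 0.00151;  (-1·δA/A)² = (-1×0.0156)² = 0.000244
δP/P = √(0.00175) = 0.0418
P = 770 Pa, so δP = 0.0418 × 770 = 32.2 Pa.

770 ± 32.2 Pa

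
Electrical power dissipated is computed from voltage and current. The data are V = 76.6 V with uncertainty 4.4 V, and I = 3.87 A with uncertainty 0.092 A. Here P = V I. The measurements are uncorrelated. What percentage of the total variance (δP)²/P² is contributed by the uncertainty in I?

(δP/P)² = (1·δV/V)² + (1·δI/I)²
  V term: (1×0.0574)² = 0.00330
  I term: (1×0.0238)² = 0.000565
Total = 0.00386. Share from I = 0.000565/0.00386 = 0.146.

14.6%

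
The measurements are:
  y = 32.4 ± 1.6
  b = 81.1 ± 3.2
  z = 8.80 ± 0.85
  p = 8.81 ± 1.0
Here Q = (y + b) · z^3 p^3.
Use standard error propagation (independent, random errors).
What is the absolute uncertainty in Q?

2.37e+07

Let u = y + b = 114. δu = √(δy² + δb²) = √(2.56 + 10.2) = 3.58, so δu/u = 0.0315.
Q is then a monomial in u, z, p:
δQ/Q = √((δu/u)² + (3·δz/z)² + (3·δp/p)²) = √(0.000994 + 0.0840 + 0.116) = 0.448
Q = 5.29e+07, so δQ = 0.448 × 5.29e+07 = 2.37e+07.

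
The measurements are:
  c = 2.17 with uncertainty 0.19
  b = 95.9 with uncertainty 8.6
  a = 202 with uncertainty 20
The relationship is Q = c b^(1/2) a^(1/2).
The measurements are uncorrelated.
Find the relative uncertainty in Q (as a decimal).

Products/powers → add relative errors in quadrature, weighted by exponent:
  (1·δc/c)² = (1×0.0876)² = 0.00767;  (½·δb/b)² = (0.5×0.0897)² = 0.00201;  (½·δa/a)² = (0.5×0.0990)² = 0.00245
δQ/Q = √(0.0121) = 0.110

0.110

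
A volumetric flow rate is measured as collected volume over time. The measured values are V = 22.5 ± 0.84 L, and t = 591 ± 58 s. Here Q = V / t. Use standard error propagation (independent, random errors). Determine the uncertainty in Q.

0.00400 L/s

Since Q is a product/quotient, work with relative uncertainties:
  (1·δV/V)² = (1×0.0373)² = 0.00139;  (-1·δt/t)² = (-1×0.0981)² = 0.00963
δQ/Q = √(0.0110) = 0.105
Q = 0.0381 L/s, so δQ = 0.105 × 0.0381 = 0.00400 L/s.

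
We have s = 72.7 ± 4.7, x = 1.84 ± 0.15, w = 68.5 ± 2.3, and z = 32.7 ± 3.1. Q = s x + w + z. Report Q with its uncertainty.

235 ± 14.4

Let p = s·x = 134. δp/p = √((1·δs/s)² + (1·δx/x)²) = √(0.00418 + 0.00665) = 0.104, so δp = 13.9.
Q = p + w + z: δQ = √(δp² + δw² + δz²) = √(194 + 5.29 + 9.61) = 14.4
Q = 235.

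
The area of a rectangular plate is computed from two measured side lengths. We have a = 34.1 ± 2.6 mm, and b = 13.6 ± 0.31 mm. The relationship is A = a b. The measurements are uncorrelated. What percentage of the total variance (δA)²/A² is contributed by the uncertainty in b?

8.20%

(δA/A)² = (1·δa/a)² + (1·δb/b)²
  a term: (1×0.0762)² = 0.00581
  b term: (1×0.0228)² = 0.000520
Total = 0.00633. Share from b = 0.000520/0.00633 = 0.0820.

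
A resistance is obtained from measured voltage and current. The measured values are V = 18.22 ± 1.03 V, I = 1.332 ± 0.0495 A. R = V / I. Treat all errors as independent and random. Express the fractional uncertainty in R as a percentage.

6.77%

R is a product of powers, so relative uncertainties combine in quadrature:
  (1·δV/V)² = (1×0.0565)² = 0.00320;  (-1·δI/I)² = (-1×0.0372)² = 0.00138
δR/R = √(0.00458) = 0.0677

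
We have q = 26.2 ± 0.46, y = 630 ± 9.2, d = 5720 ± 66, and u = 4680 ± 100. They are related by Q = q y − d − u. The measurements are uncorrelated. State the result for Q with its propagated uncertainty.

6110 ± 396

Let p = q·y = 16500. δp/p = √((1·δq/q)² + (1·δy/y)²) = √(0.000308 + 0.000213) = 0.0228, so δp = 377.
Q = p − d − u: δQ = √(δp² + δd² + δu²) = √(1.42e+05 + 4360 + 10000) = 396
Q = 6110.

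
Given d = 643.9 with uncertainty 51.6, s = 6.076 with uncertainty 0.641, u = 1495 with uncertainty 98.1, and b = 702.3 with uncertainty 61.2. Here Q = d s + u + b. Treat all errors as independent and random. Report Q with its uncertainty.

Let p = d·s = 3912. δp/p = √((1·δd/d)² + (1·δs/s)²) = √(0.00642 + 0.0111) = 0.132, so δp = 518.
Q = p + u + b: δQ = √(δp² + δu² + δb²) = √(2.69e+05 + 9620 + 3750) = 531
Q = 6110.

6110 ± 531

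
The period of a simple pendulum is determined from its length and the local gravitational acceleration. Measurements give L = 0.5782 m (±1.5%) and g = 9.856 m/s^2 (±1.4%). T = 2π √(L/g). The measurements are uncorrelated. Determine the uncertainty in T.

0.0156 s

Since T is a product/quotient, work with relative uncertainties:
  (½·δL/L)² = (0.5×0.0150)² = 5.62e-05;  (−½·δg/g)² = (-0.5×0.0140)² = 4.9e-05
δT/T = √(0.000105) = 0.0103
T = 1.522 s, so δT = 0.0103 × 1.522 = 0.0156 s.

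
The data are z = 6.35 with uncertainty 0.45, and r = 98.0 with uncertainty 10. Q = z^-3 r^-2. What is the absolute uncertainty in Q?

1.2e-07

Since Q is a product/quotient, work with relative uncertainties:
  (-3·δz/z)² = (-3×0.0709)² = 0.0452;  (-2·δr/r)² = (-2×0.102)² = 0.0416
δQ/Q = √(0.0868) = 0.295
Q = 4.07e-07, so δQ = 0.295 × 4.07e-07 = 1.2e-07.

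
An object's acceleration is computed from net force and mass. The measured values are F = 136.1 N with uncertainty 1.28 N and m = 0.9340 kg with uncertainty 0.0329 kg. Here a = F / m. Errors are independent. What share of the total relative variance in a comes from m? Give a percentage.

(δa/a)² = (1·δF/F)² + (-1·δm/m)²
  F term: (1×0.00940)² = 8.85e-05
  m term: (-1×0.0352)² = 0.00124
Total = 0.00133. Share from m = 0.00124/0.00133 = 0.933.

93.3%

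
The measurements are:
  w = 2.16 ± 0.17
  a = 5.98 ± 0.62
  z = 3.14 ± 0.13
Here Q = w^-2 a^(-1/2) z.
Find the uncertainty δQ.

Since Q is a product/quotient, work with relative uncertainties:
  (-2·δw/w)² = (-2×0.0787)² = 0.0248;  (−½·δa/a)² = (-0.5×0.104)² = 0.00269;  (1·δz/z)² = (1×0.0414)² = 0.00171
δQ/Q = √(0.0292) = 0.171
Q = 0.275, so δQ = 0.171 × 0.275 = 0.0470.

0.0470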